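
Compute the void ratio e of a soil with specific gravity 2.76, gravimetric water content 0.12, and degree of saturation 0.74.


Result: 0.4476

Derivation:
Using the relation e = Gs * w / S
e = 2.76 * 0.12 / 0.74
e = 0.4476


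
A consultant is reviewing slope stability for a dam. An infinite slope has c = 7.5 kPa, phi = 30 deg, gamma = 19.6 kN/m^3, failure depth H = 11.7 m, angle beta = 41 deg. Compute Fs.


Result: 0.73

Derivation:
Using Fs = c / (gamma*H*sin(beta)*cos(beta)) + tan(phi)/tan(beta)
Cohesion contribution = 7.5 / (19.6*11.7*sin(41)*cos(41))
Cohesion contribution = 0.0660536
Friction contribution = tan(30)/tan(41) = 0.664166
Fs = 0.0660536 + 0.664166
Fs = 0.73


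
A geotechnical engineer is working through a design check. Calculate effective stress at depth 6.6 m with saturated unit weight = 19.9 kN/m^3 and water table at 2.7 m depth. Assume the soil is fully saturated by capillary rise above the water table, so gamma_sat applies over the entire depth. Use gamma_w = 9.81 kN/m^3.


Total stress = gamma_sat * depth
sigma = 19.9 * 6.6 = 131.34 kPa
Pore water pressure u = gamma_w * (depth - d_wt)
u = 9.81 * (6.6 - 2.7) = 38.259 kPa
Effective stress = sigma - u
sigma' = 131.34 - 38.259 = 93.08 kPa


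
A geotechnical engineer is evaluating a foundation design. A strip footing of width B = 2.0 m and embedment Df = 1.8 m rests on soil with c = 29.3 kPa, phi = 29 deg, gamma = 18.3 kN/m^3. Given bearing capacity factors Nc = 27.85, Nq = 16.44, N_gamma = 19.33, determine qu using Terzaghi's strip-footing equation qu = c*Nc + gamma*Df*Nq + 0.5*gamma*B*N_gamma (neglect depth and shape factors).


Compute qu = c*Nc + gamma*Df*Nq + 0.5*gamma*B*N_gamma
Term 1: 29.3 * 27.85 = 816.005
Term 2: 18.3 * 1.8 * 16.44 = 541.5336
Term 3: 0.5 * 18.3 * 2.0 * 19.33 = 353.739
qu = 816.005 + 541.5336 + 353.739
qu = 1711.28 kPa


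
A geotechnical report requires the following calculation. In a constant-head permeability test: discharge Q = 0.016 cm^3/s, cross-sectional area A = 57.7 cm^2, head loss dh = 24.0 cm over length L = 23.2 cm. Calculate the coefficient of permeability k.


Compute hydraulic gradient:
i = dh / L = 24.0 / 23.2 = 1.03448
Then apply Darcy's law:
k = Q / (A * i)
k = 0.016 / (57.7 * 1.03448)
k = 0.016 / 59.6897
k = 0.000268 cm/s


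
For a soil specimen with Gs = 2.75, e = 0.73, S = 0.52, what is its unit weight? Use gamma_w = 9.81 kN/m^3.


Using gamma = gamma_w * (Gs + S*e) / (1 + e)
Numerator: Gs + S*e = 2.75 + 0.52*0.73 = 3.1296
Denominator: 1 + e = 1 + 0.73 = 1.73
gamma = 9.81 * 3.1296 / 1.73
gamma = 17.746 kN/m^3


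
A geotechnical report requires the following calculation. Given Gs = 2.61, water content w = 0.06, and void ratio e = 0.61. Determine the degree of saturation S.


Result: 0.2567

Derivation:
Using S = Gs * w / e
S = 2.61 * 0.06 / 0.61
S = 0.2567


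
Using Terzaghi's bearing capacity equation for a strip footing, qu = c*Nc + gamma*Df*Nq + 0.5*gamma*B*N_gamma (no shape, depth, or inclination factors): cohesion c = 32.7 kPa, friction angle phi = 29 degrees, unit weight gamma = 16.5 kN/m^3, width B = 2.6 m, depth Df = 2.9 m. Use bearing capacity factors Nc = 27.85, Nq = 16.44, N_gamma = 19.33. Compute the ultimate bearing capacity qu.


Result: 2111.98 kPa

Derivation:
Compute qu = c*Nc + gamma*Df*Nq + 0.5*gamma*B*N_gamma
Term 1: 32.7 * 27.85 = 910.695
Term 2: 16.5 * 2.9 * 16.44 = 786.654
Term 3: 0.5 * 16.5 * 2.6 * 19.33 = 414.6285
qu = 910.695 + 786.654 + 414.6285
qu = 2111.98 kPa


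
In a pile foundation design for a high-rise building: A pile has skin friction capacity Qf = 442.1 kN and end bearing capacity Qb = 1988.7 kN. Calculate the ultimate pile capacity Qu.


Using Qu = Qf + Qb
Qu = 442.1 + 1988.7
Qu = 2430.8 kN


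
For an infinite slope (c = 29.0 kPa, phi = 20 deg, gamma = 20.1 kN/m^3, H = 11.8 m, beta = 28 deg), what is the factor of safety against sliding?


Using Fs = c / (gamma*H*sin(beta)*cos(beta)) + tan(phi)/tan(beta)
Cohesion contribution = 29.0 / (20.1*11.8*sin(28)*cos(28))
Cohesion contribution = 0.294969
Friction contribution = tan(20)/tan(28) = 0.684528
Fs = 0.294969 + 0.684528
Fs = 0.979


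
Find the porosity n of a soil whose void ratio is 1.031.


Using the relation n = e / (1 + e)
n = 1.031 / (1 + 1.031)
n = 1.031 / 2.031
n = 0.5076


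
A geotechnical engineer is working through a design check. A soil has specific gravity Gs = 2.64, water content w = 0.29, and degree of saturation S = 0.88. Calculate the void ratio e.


Using the relation e = Gs * w / S
e = 2.64 * 0.29 / 0.88
e = 0.87


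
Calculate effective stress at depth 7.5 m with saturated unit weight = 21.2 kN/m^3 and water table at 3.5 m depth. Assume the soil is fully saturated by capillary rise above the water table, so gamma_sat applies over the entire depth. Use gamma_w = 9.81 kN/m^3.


Result: 119.76 kPa

Derivation:
Total stress = gamma_sat * depth
sigma = 21.2 * 7.5 = 159.0 kPa
Pore water pressure u = gamma_w * (depth - d_wt)
u = 9.81 * (7.5 - 3.5) = 39.24 kPa
Effective stress = sigma - u
sigma' = 159.0 - 39.24 = 119.76 kPa


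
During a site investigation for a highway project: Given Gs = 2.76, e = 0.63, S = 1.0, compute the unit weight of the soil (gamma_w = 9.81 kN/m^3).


Result: 20.402 kN/m^3

Derivation:
Using gamma = gamma_w * (Gs + S*e) / (1 + e)
Numerator: Gs + S*e = 2.76 + 1.0*0.63 = 3.39
Denominator: 1 + e = 1 + 0.63 = 1.63
gamma = 9.81 * 3.39 / 1.63
gamma = 20.402 kN/m^3


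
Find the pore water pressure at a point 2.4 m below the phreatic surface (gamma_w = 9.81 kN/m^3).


Using u = gamma_w * h_w
u = 9.81 * 2.4
u = 23.54 kPa


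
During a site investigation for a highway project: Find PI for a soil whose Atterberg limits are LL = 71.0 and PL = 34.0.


Using PI = LL - PL
PI = 71.0 - 34.0
PI = 37.0


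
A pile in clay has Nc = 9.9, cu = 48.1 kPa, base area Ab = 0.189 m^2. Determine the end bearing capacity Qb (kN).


Using Qb = Nc * cu * Ab
Qb = 9.9 * 48.1 * 0.189
Qb = 90.0 kN


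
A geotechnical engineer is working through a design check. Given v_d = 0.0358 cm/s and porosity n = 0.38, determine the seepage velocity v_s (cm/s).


Using v_s = v_d / n
v_s = 0.0358 / 0.38
v_s = 0.09421 cm/s


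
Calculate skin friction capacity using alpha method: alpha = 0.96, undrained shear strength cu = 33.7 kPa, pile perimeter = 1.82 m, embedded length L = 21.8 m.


Using Qs = alpha * cu * perimeter * L
Qs = 0.96 * 33.7 * 1.82 * 21.8
Qs = 1283.6 kN


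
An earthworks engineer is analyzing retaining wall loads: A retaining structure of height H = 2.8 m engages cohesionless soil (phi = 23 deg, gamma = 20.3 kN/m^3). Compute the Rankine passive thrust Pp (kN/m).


Compute passive earth pressure coefficient:
Kp = tan^2(45 + phi/2) = tan^2(56.5) = 2.282623
Compute passive force:
Pp = 0.5 * Kp * gamma * H^2
Pp = 0.5 * 2.282623 * 20.3 * 2.8^2
Pp = 181.64 kN/m


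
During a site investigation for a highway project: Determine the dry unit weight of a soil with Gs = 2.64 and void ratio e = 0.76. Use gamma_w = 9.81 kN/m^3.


Using gamma_d = Gs * gamma_w / (1 + e)
gamma_d = 2.64 * 9.81 / (1 + 0.76)
gamma_d = 2.64 * 9.81 / 1.76
gamma_d = 14.715 kN/m^3


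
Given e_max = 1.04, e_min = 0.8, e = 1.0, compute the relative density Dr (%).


Result: 16.67 %

Derivation:
Using Dr = (e_max - e) / (e_max - e_min) * 100
e_max - e = 1.04 - 1.0 = 0.04
e_max - e_min = 1.04 - 0.8 = 0.24
Dr = 0.04 / 0.24 * 100
Dr = 16.67 %


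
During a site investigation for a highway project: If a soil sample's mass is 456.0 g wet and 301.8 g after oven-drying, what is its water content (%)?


Using w = (m_wet - m_dry) / m_dry * 100
m_wet - m_dry = 456.0 - 301.8 = 154.2 g
w = 154.2 / 301.8 * 100
w = 51.09 %


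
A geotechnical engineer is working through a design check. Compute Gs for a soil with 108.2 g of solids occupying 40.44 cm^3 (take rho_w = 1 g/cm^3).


Using Gs = m_s / (V_s * rho_w)
Since rho_w = 1 g/cm^3:
Gs = 108.2 / 40.44
Gs = 2.676


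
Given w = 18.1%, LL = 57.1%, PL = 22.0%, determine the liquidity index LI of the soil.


Result: -0.111

Derivation:
First compute the plasticity index:
PI = LL - PL = 57.1 - 22.0 = 35.1
Then compute the liquidity index:
LI = (w - PL) / PI
LI = (18.1 - 22.0) / 35.1
LI = -0.111


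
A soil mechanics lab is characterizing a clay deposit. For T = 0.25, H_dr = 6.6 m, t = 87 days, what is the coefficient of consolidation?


Using cv = T * H_dr^2 / t
H_dr^2 = 6.6^2 = 43.56
cv = 0.25 * 43.56 / 87
cv = 0.12517 m^2/day


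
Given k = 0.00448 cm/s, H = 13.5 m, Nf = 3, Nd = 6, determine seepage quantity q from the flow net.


Convert k to m/s for unit consistency with H:
k = 0.00448 cm/s = 0.00448 / 100 m/s = 4.48e-05 m/s
Using q = k * H * Nf / Nd
Nf / Nd = 3 / 6 = 0.5
q = 4.48e-05 * 13.5 * 0.5
q = 0.0003024 m^3/s per m


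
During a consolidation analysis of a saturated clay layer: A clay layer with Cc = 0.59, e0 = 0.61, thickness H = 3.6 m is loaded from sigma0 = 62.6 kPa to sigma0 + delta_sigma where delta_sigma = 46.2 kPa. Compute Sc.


Using Sc = Cc * H / (1 + e0) * log10((sigma0 + delta_sigma) / sigma0)
Stress ratio = (62.6 + 46.2) / 62.6 = 1.73802
log10(1.73802) = 0.240055
Cc * H / (1 + e0) = 0.59 * 3.6 / (1 + 0.61) = 1.31925
Sc = 1.31925 * 0.240055
Sc = 0.3167 m


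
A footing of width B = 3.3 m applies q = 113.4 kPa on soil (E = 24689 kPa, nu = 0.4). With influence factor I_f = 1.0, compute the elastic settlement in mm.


Result: 12.732 mm

Derivation:
Using Se = q * B * (1 - nu^2) * I_f / E
1 - nu^2 = 1 - 0.4^2 = 0.84
Se = 113.4 * 3.3 * 0.84 * 1.0 / 24689
Se = 0.012732 m
Convert to mm: Se = 0.012732 * 1000 = 12.732 mm


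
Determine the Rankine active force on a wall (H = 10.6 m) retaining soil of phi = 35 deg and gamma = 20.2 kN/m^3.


Compute active earth pressure coefficient:
Ka = tan^2(45 - phi/2) = tan^2(27.5) = 0.27099
Compute active force:
Pa = 0.5 * Ka * gamma * H^2
Pa = 0.5 * 0.27099 * 20.2 * 10.6^2
Pa = 307.53 kN/m


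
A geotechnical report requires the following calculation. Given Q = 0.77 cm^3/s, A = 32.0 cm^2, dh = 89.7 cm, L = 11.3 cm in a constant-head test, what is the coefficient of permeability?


Result: 0.003031 cm/s

Derivation:
Compute hydraulic gradient:
i = dh / L = 89.7 / 11.3 = 7.93805
Then apply Darcy's law:
k = Q / (A * i)
k = 0.77 / (32.0 * 7.93805)
k = 0.77 / 254.018
k = 0.003031 cm/s


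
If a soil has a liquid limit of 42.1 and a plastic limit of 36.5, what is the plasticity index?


Result: 5.6

Derivation:
Using PI = LL - PL
PI = 42.1 - 36.5
PI = 5.6


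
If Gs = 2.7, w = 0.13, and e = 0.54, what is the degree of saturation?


Using S = Gs * w / e
S = 2.7 * 0.13 / 0.54
S = 0.65


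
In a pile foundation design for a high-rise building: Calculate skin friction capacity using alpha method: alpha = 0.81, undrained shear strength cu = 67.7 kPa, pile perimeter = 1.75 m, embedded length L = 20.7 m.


Using Qs = alpha * cu * perimeter * L
Qs = 0.81 * 67.7 * 1.75 * 20.7
Qs = 1986.47 kN


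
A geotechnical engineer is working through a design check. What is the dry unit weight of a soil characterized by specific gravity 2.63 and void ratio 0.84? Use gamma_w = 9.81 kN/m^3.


Using gamma_d = Gs * gamma_w / (1 + e)
gamma_d = 2.63 * 9.81 / (1 + 0.84)
gamma_d = 2.63 * 9.81 / 1.84
gamma_d = 14.022 kN/m^3


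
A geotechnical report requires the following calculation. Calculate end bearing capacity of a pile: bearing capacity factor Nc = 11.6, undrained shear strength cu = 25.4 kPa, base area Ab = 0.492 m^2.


Result: 144.96 kN

Derivation:
Using Qb = Nc * cu * Ab
Qb = 11.6 * 25.4 * 0.492
Qb = 144.96 kN


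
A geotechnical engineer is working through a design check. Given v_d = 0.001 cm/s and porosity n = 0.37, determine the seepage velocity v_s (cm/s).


Using v_s = v_d / n
v_s = 0.001 / 0.37
v_s = 0.0027 cm/s


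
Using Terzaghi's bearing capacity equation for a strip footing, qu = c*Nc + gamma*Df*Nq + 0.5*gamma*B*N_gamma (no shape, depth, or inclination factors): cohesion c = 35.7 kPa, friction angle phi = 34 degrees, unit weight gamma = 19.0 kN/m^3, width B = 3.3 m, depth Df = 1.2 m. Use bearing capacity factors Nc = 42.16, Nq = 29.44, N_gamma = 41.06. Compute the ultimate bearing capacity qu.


Result: 3463.58 kPa

Derivation:
Compute qu = c*Nc + gamma*Df*Nq + 0.5*gamma*B*N_gamma
Term 1: 35.7 * 42.16 = 1505.112
Term 2: 19.0 * 1.2 * 29.44 = 671.232
Term 3: 0.5 * 19.0 * 3.3 * 41.06 = 1287.231
qu = 1505.112 + 671.232 + 1287.231
qu = 3463.58 kPa


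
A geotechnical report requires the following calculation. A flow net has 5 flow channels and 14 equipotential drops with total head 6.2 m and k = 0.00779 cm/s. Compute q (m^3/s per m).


Convert k to m/s for unit consistency with H:
k = 0.00779 cm/s = 0.00779 / 100 m/s = 7.79e-05 m/s
Using q = k * H * Nf / Nd
Nf / Nd = 5 / 14 = 0.3571
q = 7.79e-05 * 6.2 * 0.3571
q = 0.0001725 m^3/s per m


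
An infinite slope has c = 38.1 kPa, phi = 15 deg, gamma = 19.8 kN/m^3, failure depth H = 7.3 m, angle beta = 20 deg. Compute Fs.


Using Fs = c / (gamma*H*sin(beta)*cos(beta)) + tan(phi)/tan(beta)
Cohesion contribution = 38.1 / (19.8*7.3*sin(20)*cos(20))
Cohesion contribution = 0.820162
Friction contribution = tan(15)/tan(20) = 0.736184
Fs = 0.820162 + 0.736184
Fs = 1.556


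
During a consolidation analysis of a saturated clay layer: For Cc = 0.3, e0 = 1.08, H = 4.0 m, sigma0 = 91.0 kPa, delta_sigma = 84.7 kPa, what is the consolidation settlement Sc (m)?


Using Sc = Cc * H / (1 + e0) * log10((sigma0 + delta_sigma) / sigma0)
Stress ratio = (91.0 + 84.7) / 91.0 = 1.93077
log10(1.93077) = 0.28573
Cc * H / (1 + e0) = 0.3 * 4.0 / (1 + 1.08) = 0.576923
Sc = 0.576923 * 0.28573
Sc = 0.1648 m


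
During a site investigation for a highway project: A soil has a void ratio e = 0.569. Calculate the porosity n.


Using the relation n = e / (1 + e)
n = 0.569 / (1 + 0.569)
n = 0.569 / 1.569
n = 0.3627


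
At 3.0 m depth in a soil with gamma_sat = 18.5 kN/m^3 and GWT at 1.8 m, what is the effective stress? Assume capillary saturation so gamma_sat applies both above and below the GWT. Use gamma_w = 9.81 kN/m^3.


Total stress = gamma_sat * depth
sigma = 18.5 * 3.0 = 55.5 kPa
Pore water pressure u = gamma_w * (depth - d_wt)
u = 9.81 * (3.0 - 1.8) = 11.772 kPa
Effective stress = sigma - u
sigma' = 55.5 - 11.772 = 43.73 kPa


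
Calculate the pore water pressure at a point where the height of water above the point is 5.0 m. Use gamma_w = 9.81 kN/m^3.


Using u = gamma_w * h_w
u = 9.81 * 5.0
u = 49.05 kPa


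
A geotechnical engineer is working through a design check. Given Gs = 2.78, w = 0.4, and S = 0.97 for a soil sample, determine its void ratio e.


Result: 1.1464

Derivation:
Using the relation e = Gs * w / S
e = 2.78 * 0.4 / 0.97
e = 1.1464


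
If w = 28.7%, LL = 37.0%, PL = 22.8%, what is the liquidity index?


First compute the plasticity index:
PI = LL - PL = 37.0 - 22.8 = 14.2
Then compute the liquidity index:
LI = (w - PL) / PI
LI = (28.7 - 22.8) / 14.2
LI = 0.415


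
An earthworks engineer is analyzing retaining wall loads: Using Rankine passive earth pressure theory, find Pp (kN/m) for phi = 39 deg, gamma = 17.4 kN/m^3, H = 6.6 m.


Compute passive earth pressure coefficient:
Kp = tan^2(45 + phi/2) = tan^2(64.5) = 4.395495
Compute passive force:
Pp = 0.5 * Kp * gamma * H^2
Pp = 0.5 * 4.395495 * 17.4 * 6.6^2
Pp = 1665.77 kN/m


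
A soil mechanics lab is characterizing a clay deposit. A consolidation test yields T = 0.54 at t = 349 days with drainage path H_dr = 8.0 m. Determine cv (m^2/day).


Using cv = T * H_dr^2 / t
H_dr^2 = 8.0^2 = 64.0
cv = 0.54 * 64.0 / 349
cv = 0.09903 m^2/day


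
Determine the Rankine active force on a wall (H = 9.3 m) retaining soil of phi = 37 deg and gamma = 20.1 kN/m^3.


Compute active earth pressure coefficient:
Ka = tan^2(45 - phi/2) = tan^2(26.5) = 0.248584
Compute active force:
Pa = 0.5 * Ka * gamma * H^2
Pa = 0.5 * 0.248584 * 20.1 * 9.3^2
Pa = 216.07 kN/m


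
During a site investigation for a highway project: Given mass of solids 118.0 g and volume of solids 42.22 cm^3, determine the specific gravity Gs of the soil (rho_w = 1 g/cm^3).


Result: 2.795

Derivation:
Using Gs = m_s / (V_s * rho_w)
Since rho_w = 1 g/cm^3:
Gs = 118.0 / 42.22
Gs = 2.795


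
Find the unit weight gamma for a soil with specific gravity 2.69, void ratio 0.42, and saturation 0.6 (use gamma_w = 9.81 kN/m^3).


Using gamma = gamma_w * (Gs + S*e) / (1 + e)
Numerator: Gs + S*e = 2.69 + 0.6*0.42 = 2.942
Denominator: 1 + e = 1 + 0.42 = 1.42
gamma = 9.81 * 2.942 / 1.42
gamma = 20.325 kN/m^3


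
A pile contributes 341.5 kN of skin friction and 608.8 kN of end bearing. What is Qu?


Using Qu = Qf + Qb
Qu = 341.5 + 608.8
Qu = 950.3 kN


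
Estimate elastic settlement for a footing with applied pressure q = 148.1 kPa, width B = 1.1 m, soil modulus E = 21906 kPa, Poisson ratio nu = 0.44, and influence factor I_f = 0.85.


Using Se = q * B * (1 - nu^2) * I_f / E
1 - nu^2 = 1 - 0.44^2 = 0.8064
Se = 148.1 * 1.1 * 0.8064 * 0.85 / 21906
Se = 0.005097 m
Convert to mm: Se = 0.005097 * 1000 = 5.097 mm


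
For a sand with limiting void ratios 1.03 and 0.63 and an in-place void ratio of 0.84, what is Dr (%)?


Using Dr = (e_max - e) / (e_max - e_min) * 100
e_max - e = 1.03 - 0.84 = 0.19
e_max - e_min = 1.03 - 0.63 = 0.4
Dr = 0.19 / 0.4 * 100
Dr = 47.5 %


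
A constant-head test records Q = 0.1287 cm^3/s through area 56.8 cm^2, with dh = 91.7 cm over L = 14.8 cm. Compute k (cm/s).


Compute hydraulic gradient:
i = dh / L = 91.7 / 14.8 = 6.19595
Then apply Darcy's law:
k = Q / (A * i)
k = 0.1287 / (56.8 * 6.19595)
k = 0.1287 / 351.93
k = 0.000366 cm/s


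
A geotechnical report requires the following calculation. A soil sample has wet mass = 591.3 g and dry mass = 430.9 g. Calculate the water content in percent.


Result: 37.22 %

Derivation:
Using w = (m_wet - m_dry) / m_dry * 100
m_wet - m_dry = 591.3 - 430.9 = 160.4 g
w = 160.4 / 430.9 * 100
w = 37.22 %


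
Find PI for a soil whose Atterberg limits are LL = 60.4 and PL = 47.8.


Result: 12.6

Derivation:
Using PI = LL - PL
PI = 60.4 - 47.8
PI = 12.6


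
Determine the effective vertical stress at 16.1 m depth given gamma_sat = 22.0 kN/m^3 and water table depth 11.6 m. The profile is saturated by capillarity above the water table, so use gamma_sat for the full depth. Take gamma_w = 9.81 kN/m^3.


Result: 310.06 kPa

Derivation:
Total stress = gamma_sat * depth
sigma = 22.0 * 16.1 = 354.2 kPa
Pore water pressure u = gamma_w * (depth - d_wt)
u = 9.81 * (16.1 - 11.6) = 44.145 kPa
Effective stress = sigma - u
sigma' = 354.2 - 44.145 = 310.06 kPa


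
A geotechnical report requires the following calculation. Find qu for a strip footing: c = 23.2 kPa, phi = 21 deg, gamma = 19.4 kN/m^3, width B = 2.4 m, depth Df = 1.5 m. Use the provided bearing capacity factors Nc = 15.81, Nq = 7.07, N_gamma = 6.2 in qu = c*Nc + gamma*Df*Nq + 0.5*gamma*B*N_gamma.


Compute qu = c*Nc + gamma*Df*Nq + 0.5*gamma*B*N_gamma
Term 1: 23.2 * 15.81 = 366.792
Term 2: 19.4 * 1.5 * 7.07 = 205.737
Term 3: 0.5 * 19.4 * 2.4 * 6.2 = 144.336
qu = 366.792 + 205.737 + 144.336
qu = 716.87 kPa


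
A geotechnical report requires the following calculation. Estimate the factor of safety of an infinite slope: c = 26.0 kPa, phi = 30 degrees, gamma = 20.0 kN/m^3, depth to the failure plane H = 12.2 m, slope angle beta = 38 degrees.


Using Fs = c / (gamma*H*sin(beta)*cos(beta)) + tan(phi)/tan(beta)
Cohesion contribution = 26.0 / (20.0*12.2*sin(38)*cos(38))
Cohesion contribution = 0.219639
Friction contribution = tan(30)/tan(38) = 0.738975
Fs = 0.219639 + 0.738975
Fs = 0.959


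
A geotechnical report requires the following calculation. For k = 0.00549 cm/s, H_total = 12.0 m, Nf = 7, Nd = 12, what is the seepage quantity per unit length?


Convert k to m/s for unit consistency with H:
k = 0.00549 cm/s = 0.00549 / 100 m/s = 5.49e-05 m/s
Using q = k * H * Nf / Nd
Nf / Nd = 7 / 12 = 0.5833
q = 5.49e-05 * 12.0 * 0.5833
q = 0.0003843 m^3/s per m


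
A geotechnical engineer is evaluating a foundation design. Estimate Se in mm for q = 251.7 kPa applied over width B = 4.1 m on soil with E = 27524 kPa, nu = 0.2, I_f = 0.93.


Result: 33.474 mm

Derivation:
Using Se = q * B * (1 - nu^2) * I_f / E
1 - nu^2 = 1 - 0.2^2 = 0.96
Se = 251.7 * 4.1 * 0.96 * 0.93 / 27524
Se = 0.033474 m
Convert to mm: Se = 0.033474 * 1000 = 33.474 mm


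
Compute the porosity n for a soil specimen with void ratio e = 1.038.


Result: 0.5093

Derivation:
Using the relation n = e / (1 + e)
n = 1.038 / (1 + 1.038)
n = 1.038 / 2.038
n = 0.5093


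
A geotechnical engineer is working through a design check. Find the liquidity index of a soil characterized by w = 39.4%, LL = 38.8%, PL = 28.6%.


First compute the plasticity index:
PI = LL - PL = 38.8 - 28.6 = 10.2
Then compute the liquidity index:
LI = (w - PL) / PI
LI = (39.4 - 28.6) / 10.2
LI = 1.059


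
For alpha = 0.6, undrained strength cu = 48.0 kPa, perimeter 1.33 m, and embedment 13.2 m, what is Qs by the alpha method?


Result: 505.61 kN

Derivation:
Using Qs = alpha * cu * perimeter * L
Qs = 0.6 * 48.0 * 1.33 * 13.2
Qs = 505.61 kN


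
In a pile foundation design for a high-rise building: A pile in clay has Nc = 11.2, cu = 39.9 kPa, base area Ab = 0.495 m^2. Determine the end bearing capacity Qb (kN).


Using Qb = Nc * cu * Ab
Qb = 11.2 * 39.9 * 0.495
Qb = 221.21 kN


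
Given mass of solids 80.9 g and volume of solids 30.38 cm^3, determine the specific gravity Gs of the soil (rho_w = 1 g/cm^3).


Result: 2.663

Derivation:
Using Gs = m_s / (V_s * rho_w)
Since rho_w = 1 g/cm^3:
Gs = 80.9 / 30.38
Gs = 2.663


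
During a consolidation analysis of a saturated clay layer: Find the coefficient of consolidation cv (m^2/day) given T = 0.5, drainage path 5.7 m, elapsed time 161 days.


Result: 0.1009 m^2/day

Derivation:
Using cv = T * H_dr^2 / t
H_dr^2 = 5.7^2 = 32.49
cv = 0.5 * 32.49 / 161
cv = 0.1009 m^2/day


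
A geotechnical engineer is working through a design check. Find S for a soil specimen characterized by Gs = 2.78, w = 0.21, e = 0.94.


Using S = Gs * w / e
S = 2.78 * 0.21 / 0.94
S = 0.6211


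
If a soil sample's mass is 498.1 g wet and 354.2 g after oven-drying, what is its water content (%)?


Using w = (m_wet - m_dry) / m_dry * 100
m_wet - m_dry = 498.1 - 354.2 = 143.9 g
w = 143.9 / 354.2 * 100
w = 40.63 %


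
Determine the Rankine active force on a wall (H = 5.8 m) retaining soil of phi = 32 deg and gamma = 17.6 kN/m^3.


Result: 90.96 kN/m

Derivation:
Compute active earth pressure coefficient:
Ka = tan^2(45 - phi/2) = tan^2(29.0) = 0.307259
Compute active force:
Pa = 0.5 * Ka * gamma * H^2
Pa = 0.5 * 0.307259 * 17.6 * 5.8^2
Pa = 90.96 kN/m


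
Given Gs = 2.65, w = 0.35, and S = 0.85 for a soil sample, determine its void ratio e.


Result: 1.0912

Derivation:
Using the relation e = Gs * w / S
e = 2.65 * 0.35 / 0.85
e = 1.0912


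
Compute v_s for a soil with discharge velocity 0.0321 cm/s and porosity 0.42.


Result: 0.07643 cm/s

Derivation:
Using v_s = v_d / n
v_s = 0.0321 / 0.42
v_s = 0.07643 cm/s


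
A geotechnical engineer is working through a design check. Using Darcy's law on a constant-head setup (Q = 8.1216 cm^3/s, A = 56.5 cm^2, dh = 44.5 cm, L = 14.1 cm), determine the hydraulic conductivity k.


Compute hydraulic gradient:
i = dh / L = 44.5 / 14.1 = 3.15603
Then apply Darcy's law:
k = Q / (A * i)
k = 8.1216 / (56.5 * 3.15603)
k = 8.1216 / 178.316
k = 0.045546 cm/s


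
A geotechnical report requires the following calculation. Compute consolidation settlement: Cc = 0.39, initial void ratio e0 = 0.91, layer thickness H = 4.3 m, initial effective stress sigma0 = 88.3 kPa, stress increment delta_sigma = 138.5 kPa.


Using Sc = Cc * H / (1 + e0) * log10((sigma0 + delta_sigma) / sigma0)
Stress ratio = (88.3 + 138.5) / 88.3 = 2.56852
log10(2.56852) = 0.409682
Cc * H / (1 + e0) = 0.39 * 4.3 / (1 + 0.91) = 0.87801
Sc = 0.87801 * 0.409682
Sc = 0.3597 m


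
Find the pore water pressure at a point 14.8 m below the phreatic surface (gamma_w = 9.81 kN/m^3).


Result: 145.19 kPa

Derivation:
Using u = gamma_w * h_w
u = 9.81 * 14.8
u = 145.19 kPa


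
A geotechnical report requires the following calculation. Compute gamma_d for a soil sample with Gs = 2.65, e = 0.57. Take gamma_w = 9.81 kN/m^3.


Using gamma_d = Gs * gamma_w / (1 + e)
gamma_d = 2.65 * 9.81 / (1 + 0.57)
gamma_d = 2.65 * 9.81 / 1.57
gamma_d = 16.558 kN/m^3


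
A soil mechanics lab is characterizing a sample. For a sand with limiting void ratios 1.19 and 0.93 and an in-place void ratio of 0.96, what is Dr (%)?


Using Dr = (e_max - e) / (e_max - e_min) * 100
e_max - e = 1.19 - 0.96 = 0.23
e_max - e_min = 1.19 - 0.93 = 0.26
Dr = 0.23 / 0.26 * 100
Dr = 88.46 %


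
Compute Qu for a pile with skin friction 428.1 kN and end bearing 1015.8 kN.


Result: 1443.9 kN

Derivation:
Using Qu = Qf + Qb
Qu = 428.1 + 1015.8
Qu = 1443.9 kN


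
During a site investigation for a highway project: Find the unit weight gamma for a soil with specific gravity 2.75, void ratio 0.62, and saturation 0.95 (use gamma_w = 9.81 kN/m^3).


Result: 20.219 kN/m^3

Derivation:
Using gamma = gamma_w * (Gs + S*e) / (1 + e)
Numerator: Gs + S*e = 2.75 + 0.95*0.62 = 3.339
Denominator: 1 + e = 1 + 0.62 = 1.62
gamma = 9.81 * 3.339 / 1.62
gamma = 20.219 kN/m^3


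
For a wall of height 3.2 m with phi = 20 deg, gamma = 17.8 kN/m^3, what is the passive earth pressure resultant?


Result: 185.88 kN/m

Derivation:
Compute passive earth pressure coefficient:
Kp = tan^2(45 + phi/2) = tan^2(55.0) = 2.039607
Compute passive force:
Pp = 0.5 * Kp * gamma * H^2
Pp = 0.5 * 2.039607 * 17.8 * 3.2^2
Pp = 185.88 kN/m


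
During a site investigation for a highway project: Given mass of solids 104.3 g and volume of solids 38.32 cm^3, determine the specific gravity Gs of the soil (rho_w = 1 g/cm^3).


Using Gs = m_s / (V_s * rho_w)
Since rho_w = 1 g/cm^3:
Gs = 104.3 / 38.32
Gs = 2.722


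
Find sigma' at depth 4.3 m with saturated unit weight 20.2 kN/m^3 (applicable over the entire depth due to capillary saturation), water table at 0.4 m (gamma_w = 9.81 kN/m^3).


Total stress = gamma_sat * depth
sigma = 20.2 * 4.3 = 86.86 kPa
Pore water pressure u = gamma_w * (depth - d_wt)
u = 9.81 * (4.3 - 0.4) = 38.259 kPa
Effective stress = sigma - u
sigma' = 86.86 - 38.259 = 48.6 kPa


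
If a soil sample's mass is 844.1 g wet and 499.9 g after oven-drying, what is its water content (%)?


Using w = (m_wet - m_dry) / m_dry * 100
m_wet - m_dry = 844.1 - 499.9 = 344.2 g
w = 344.2 / 499.9 * 100
w = 68.85 %


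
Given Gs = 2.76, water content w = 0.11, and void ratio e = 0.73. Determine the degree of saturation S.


Using S = Gs * w / e
S = 2.76 * 0.11 / 0.73
S = 0.4159


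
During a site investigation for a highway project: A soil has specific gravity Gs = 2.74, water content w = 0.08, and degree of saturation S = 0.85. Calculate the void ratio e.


Using the relation e = Gs * w / S
e = 2.74 * 0.08 / 0.85
e = 0.2579


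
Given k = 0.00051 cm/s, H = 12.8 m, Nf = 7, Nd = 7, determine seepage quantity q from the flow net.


Convert k to m/s for unit consistency with H:
k = 0.00051 cm/s = 0.00051 / 100 m/s = 5.1e-06 m/s
Using q = k * H * Nf / Nd
Nf / Nd = 7 / 7 = 1.0
q = 5.1e-06 * 12.8 * 1.0
q = 6.528e-05 m^3/s per m


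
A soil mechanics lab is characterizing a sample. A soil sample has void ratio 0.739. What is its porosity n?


Result: 0.425

Derivation:
Using the relation n = e / (1 + e)
n = 0.739 / (1 + 0.739)
n = 0.739 / 1.739
n = 0.425


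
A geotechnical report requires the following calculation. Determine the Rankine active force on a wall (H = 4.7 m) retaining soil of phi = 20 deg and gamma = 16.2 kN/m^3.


Result: 87.73 kN/m

Derivation:
Compute active earth pressure coefficient:
Ka = tan^2(45 - phi/2) = tan^2(35.0) = 0.490291
Compute active force:
Pa = 0.5 * Ka * gamma * H^2
Pa = 0.5 * 0.490291 * 16.2 * 4.7^2
Pa = 87.73 kN/m


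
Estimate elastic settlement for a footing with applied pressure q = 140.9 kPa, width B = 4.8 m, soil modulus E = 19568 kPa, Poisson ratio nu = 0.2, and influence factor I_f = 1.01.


Using Se = q * B * (1 - nu^2) * I_f / E
1 - nu^2 = 1 - 0.2^2 = 0.96
Se = 140.9 * 4.8 * 0.96 * 1.01 / 19568
Se = 0.033512 m
Convert to mm: Se = 0.033512 * 1000 = 33.512 mm


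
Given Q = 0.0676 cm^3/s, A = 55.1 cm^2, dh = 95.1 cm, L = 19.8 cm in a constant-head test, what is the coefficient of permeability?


Result: 0.000255 cm/s

Derivation:
Compute hydraulic gradient:
i = dh / L = 95.1 / 19.8 = 4.80303
Then apply Darcy's law:
k = Q / (A * i)
k = 0.0676 / (55.1 * 4.80303)
k = 0.0676 / 264.647
k = 0.000255 cm/s


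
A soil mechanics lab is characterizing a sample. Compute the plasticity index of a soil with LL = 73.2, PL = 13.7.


Result: 59.5

Derivation:
Using PI = LL - PL
PI = 73.2 - 13.7
PI = 59.5


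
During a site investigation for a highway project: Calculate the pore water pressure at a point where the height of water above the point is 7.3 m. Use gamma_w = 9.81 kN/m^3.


Result: 71.61 kPa

Derivation:
Using u = gamma_w * h_w
u = 9.81 * 7.3
u = 71.61 kPa


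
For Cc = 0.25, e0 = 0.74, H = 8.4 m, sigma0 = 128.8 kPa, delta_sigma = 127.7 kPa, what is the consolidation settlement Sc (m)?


Using Sc = Cc * H / (1 + e0) * log10((sigma0 + delta_sigma) / sigma0)
Stress ratio = (128.8 + 127.7) / 128.8 = 1.99146
log10(1.99146) = 0.299172
Cc * H / (1 + e0) = 0.25 * 8.4 / (1 + 0.74) = 1.2069
Sc = 1.2069 * 0.299172
Sc = 0.3611 m


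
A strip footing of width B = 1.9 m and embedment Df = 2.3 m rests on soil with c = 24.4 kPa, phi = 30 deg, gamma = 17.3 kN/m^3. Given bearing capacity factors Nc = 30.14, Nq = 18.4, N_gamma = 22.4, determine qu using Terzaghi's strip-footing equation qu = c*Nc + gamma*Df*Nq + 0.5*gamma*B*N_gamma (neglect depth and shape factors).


Compute qu = c*Nc + gamma*Df*Nq + 0.5*gamma*B*N_gamma
Term 1: 24.4 * 30.14 = 735.416
Term 2: 17.3 * 2.3 * 18.4 = 732.136
Term 3: 0.5 * 17.3 * 1.9 * 22.4 = 368.144
qu = 735.416 + 732.136 + 368.144
qu = 1835.7 kPa


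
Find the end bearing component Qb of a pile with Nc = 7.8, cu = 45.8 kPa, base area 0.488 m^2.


Using Qb = Nc * cu * Ab
Qb = 7.8 * 45.8 * 0.488
Qb = 174.33 kN


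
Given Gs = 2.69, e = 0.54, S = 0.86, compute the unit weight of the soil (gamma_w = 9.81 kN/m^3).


Result: 20.094 kN/m^3

Derivation:
Using gamma = gamma_w * (Gs + S*e) / (1 + e)
Numerator: Gs + S*e = 2.69 + 0.86*0.54 = 3.1544
Denominator: 1 + e = 1 + 0.54 = 1.54
gamma = 9.81 * 3.1544 / 1.54
gamma = 20.094 kN/m^3


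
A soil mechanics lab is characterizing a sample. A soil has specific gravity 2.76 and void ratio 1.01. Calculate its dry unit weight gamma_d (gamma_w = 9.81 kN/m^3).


Using gamma_d = Gs * gamma_w / (1 + e)
gamma_d = 2.76 * 9.81 / (1 + 1.01)
gamma_d = 2.76 * 9.81 / 2.01
gamma_d = 13.47 kN/m^3


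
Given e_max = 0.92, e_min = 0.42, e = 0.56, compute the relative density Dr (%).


Result: 72.0 %

Derivation:
Using Dr = (e_max - e) / (e_max - e_min) * 100
e_max - e = 0.92 - 0.56 = 0.36
e_max - e_min = 0.92 - 0.42 = 0.5
Dr = 0.36 / 0.5 * 100
Dr = 72.0 %


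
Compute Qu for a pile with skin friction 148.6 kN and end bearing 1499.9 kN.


Using Qu = Qf + Qb
Qu = 148.6 + 1499.9
Qu = 1648.5 kN


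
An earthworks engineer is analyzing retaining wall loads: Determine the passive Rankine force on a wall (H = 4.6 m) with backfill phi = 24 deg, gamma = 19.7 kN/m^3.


Compute passive earth pressure coefficient:
Kp = tan^2(45 + phi/2) = tan^2(57.0) = 2.371184
Compute passive force:
Pp = 0.5 * Kp * gamma * H^2
Pp = 0.5 * 2.371184 * 19.7 * 4.6^2
Pp = 494.22 kN/m


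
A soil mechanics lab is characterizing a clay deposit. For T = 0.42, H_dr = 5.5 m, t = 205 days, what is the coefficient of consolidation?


Using cv = T * H_dr^2 / t
H_dr^2 = 5.5^2 = 30.25
cv = 0.42 * 30.25 / 205
cv = 0.06198 m^2/day


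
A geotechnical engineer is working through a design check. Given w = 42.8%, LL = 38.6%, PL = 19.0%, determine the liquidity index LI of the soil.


First compute the plasticity index:
PI = LL - PL = 38.6 - 19.0 = 19.6
Then compute the liquidity index:
LI = (w - PL) / PI
LI = (42.8 - 19.0) / 19.6
LI = 1.214


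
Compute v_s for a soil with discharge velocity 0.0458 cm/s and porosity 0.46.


Using v_s = v_d / n
v_s = 0.0458 / 0.46
v_s = 0.09957 cm/s


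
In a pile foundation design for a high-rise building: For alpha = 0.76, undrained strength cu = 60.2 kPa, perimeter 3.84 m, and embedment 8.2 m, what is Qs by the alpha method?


Result: 1440.64 kN

Derivation:
Using Qs = alpha * cu * perimeter * L
Qs = 0.76 * 60.2 * 3.84 * 8.2
Qs = 1440.64 kN


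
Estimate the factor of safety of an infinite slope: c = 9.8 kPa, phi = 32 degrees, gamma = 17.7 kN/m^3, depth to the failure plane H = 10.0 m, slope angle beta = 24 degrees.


Using Fs = c / (gamma*H*sin(beta)*cos(beta)) + tan(phi)/tan(beta)
Cohesion contribution = 9.8 / (17.7*10.0*sin(24)*cos(24))
Cohesion contribution = 0.149008
Friction contribution = tan(32)/tan(24) = 1.40348
Fs = 0.149008 + 1.40348
Fs = 1.552


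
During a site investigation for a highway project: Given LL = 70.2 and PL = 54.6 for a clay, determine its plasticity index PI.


Using PI = LL - PL
PI = 70.2 - 54.6
PI = 15.6


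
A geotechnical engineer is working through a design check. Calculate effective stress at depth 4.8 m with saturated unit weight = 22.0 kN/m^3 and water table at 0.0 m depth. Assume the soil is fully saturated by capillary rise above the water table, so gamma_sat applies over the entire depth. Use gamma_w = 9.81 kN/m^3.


Total stress = gamma_sat * depth
sigma = 22.0 * 4.8 = 105.6 kPa
Pore water pressure u = gamma_w * (depth - d_wt)
u = 9.81 * (4.8 - 0.0) = 47.088 kPa
Effective stress = sigma - u
sigma' = 105.6 - 47.088 = 58.51 kPa


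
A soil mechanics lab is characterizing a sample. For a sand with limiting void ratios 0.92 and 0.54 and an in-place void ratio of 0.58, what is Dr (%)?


Using Dr = (e_max - e) / (e_max - e_min) * 100
e_max - e = 0.92 - 0.58 = 0.34
e_max - e_min = 0.92 - 0.54 = 0.38
Dr = 0.34 / 0.38 * 100
Dr = 89.47 %


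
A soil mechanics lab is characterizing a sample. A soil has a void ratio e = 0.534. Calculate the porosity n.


Using the relation n = e / (1 + e)
n = 0.534 / (1 + 0.534)
n = 0.534 / 1.534
n = 0.3481


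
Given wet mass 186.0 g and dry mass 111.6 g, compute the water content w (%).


Using w = (m_wet - m_dry) / m_dry * 100
m_wet - m_dry = 186.0 - 111.6 = 74.4 g
w = 74.4 / 111.6 * 100
w = 66.67 %


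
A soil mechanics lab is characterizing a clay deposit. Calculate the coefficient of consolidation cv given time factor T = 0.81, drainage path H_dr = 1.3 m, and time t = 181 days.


Result: 0.00756 m^2/day

Derivation:
Using cv = T * H_dr^2 / t
H_dr^2 = 1.3^2 = 1.69
cv = 0.81 * 1.69 / 181
cv = 0.00756 m^2/day


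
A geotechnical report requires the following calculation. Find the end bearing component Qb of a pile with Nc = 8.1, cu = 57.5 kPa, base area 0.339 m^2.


Result: 157.89 kN

Derivation:
Using Qb = Nc * cu * Ab
Qb = 8.1 * 57.5 * 0.339
Qb = 157.89 kN


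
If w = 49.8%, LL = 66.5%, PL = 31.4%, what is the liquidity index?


First compute the plasticity index:
PI = LL - PL = 66.5 - 31.4 = 35.1
Then compute the liquidity index:
LI = (w - PL) / PI
LI = (49.8 - 31.4) / 35.1
LI = 0.524


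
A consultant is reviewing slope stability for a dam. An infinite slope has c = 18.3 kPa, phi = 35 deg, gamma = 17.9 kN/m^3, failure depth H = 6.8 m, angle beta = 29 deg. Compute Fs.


Using Fs = c / (gamma*H*sin(beta)*cos(beta)) + tan(phi)/tan(beta)
Cohesion contribution = 18.3 / (17.9*6.8*sin(29)*cos(29))
Cohesion contribution = 0.354567
Friction contribution = tan(35)/tan(29) = 1.26321
Fs = 0.354567 + 1.26321
Fs = 1.618


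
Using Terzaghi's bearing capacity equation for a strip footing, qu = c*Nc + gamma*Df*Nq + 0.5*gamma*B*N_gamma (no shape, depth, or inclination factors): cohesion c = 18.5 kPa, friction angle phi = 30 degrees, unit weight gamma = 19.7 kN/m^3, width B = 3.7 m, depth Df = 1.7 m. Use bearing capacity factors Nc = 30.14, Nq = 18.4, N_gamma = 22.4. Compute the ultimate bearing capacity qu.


Compute qu = c*Nc + gamma*Df*Nq + 0.5*gamma*B*N_gamma
Term 1: 18.5 * 30.14 = 557.59
Term 2: 19.7 * 1.7 * 18.4 = 616.216
Term 3: 0.5 * 19.7 * 3.7 * 22.4 = 816.368
qu = 557.59 + 616.216 + 816.368
qu = 1990.17 kPa


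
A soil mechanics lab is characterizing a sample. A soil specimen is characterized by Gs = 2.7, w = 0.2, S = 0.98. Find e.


Result: 0.551

Derivation:
Using the relation e = Gs * w / S
e = 2.7 * 0.2 / 0.98
e = 0.551


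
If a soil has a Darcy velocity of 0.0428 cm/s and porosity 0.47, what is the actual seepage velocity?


Result: 0.09106 cm/s

Derivation:
Using v_s = v_d / n
v_s = 0.0428 / 0.47
v_s = 0.09106 cm/s


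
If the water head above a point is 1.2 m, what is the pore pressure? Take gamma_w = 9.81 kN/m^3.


Using u = gamma_w * h_w
u = 9.81 * 1.2
u = 11.77 kPa


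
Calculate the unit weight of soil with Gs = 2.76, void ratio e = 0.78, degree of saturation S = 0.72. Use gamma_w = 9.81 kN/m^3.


Using gamma = gamma_w * (Gs + S*e) / (1 + e)
Numerator: Gs + S*e = 2.76 + 0.72*0.78 = 3.3216
Denominator: 1 + e = 1 + 0.78 = 1.78
gamma = 9.81 * 3.3216 / 1.78
gamma = 18.306 kN/m^3


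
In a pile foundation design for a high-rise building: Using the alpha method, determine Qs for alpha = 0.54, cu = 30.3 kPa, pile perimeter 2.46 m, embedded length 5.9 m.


Result: 237.48 kN

Derivation:
Using Qs = alpha * cu * perimeter * L
Qs = 0.54 * 30.3 * 2.46 * 5.9
Qs = 237.48 kN


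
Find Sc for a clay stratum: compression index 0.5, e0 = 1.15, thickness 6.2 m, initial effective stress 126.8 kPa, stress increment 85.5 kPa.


Result: 0.3227 m

Derivation:
Using Sc = Cc * H / (1 + e0) * log10((sigma0 + delta_sigma) / sigma0)
Stress ratio = (126.8 + 85.5) / 126.8 = 1.67429
log10(1.67429) = 0.223831
Cc * H / (1 + e0) = 0.5 * 6.2 / (1 + 1.15) = 1.44186
Sc = 1.44186 * 0.223831
Sc = 0.3227 m


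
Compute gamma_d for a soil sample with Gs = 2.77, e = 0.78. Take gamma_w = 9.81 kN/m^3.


Result: 15.266 kN/m^3

Derivation:
Using gamma_d = Gs * gamma_w / (1 + e)
gamma_d = 2.77 * 9.81 / (1 + 0.78)
gamma_d = 2.77 * 9.81 / 1.78
gamma_d = 15.266 kN/m^3


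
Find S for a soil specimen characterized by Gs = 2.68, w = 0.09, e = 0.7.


Result: 0.3446

Derivation:
Using S = Gs * w / e
S = 2.68 * 0.09 / 0.7
S = 0.3446


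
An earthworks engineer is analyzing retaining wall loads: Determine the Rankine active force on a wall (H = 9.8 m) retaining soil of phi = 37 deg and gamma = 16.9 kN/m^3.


Compute active earth pressure coefficient:
Ka = tan^2(45 - phi/2) = tan^2(26.5) = 0.248584
Compute active force:
Pa = 0.5 * Ka * gamma * H^2
Pa = 0.5 * 0.248584 * 16.9 * 9.8^2
Pa = 201.74 kN/m


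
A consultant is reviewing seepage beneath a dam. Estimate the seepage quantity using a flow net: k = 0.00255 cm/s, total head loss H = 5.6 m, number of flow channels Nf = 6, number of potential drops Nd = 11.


Convert k to m/s for unit consistency with H:
k = 0.00255 cm/s = 0.00255 / 100 m/s = 2.55e-05 m/s
Using q = k * H * Nf / Nd
Nf / Nd = 6 / 11 = 0.5455
q = 2.55e-05 * 5.6 * 0.5455
q = 7.789e-05 m^3/s per m


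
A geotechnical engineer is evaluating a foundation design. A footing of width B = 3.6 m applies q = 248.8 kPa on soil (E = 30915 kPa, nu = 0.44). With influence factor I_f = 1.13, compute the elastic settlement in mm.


Using Se = q * B * (1 - nu^2) * I_f / E
1 - nu^2 = 1 - 0.44^2 = 0.8064
Se = 248.8 * 3.6 * 0.8064 * 1.13 / 30915
Se = 0.026401 m
Convert to mm: Se = 0.026401 * 1000 = 26.401 mm


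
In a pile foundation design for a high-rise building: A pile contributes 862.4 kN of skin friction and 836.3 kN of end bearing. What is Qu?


Using Qu = Qf + Qb
Qu = 862.4 + 836.3
Qu = 1698.7 kN
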